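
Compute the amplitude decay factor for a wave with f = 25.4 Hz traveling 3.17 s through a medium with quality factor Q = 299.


pi*f*t/Q = pi*25.4*3.17/299 = 0.846003
A/A0 = exp(-0.846003) = 0.429127

0.429127


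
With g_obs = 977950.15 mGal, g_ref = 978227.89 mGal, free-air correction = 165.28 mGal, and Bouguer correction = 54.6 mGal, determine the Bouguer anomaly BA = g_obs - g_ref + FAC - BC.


BA = g_obs - g_ref + FAC - BC
= 977950.15 - 978227.89 + 165.28 - 54.6
= -167.06 mGal

-167.06


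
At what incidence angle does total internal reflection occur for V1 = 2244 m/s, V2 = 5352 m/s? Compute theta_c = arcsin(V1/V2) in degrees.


V1/V2 = 2244/5352 = 0.419283
theta_c = arcsin(0.419283) = 24.7893 degrees

24.7893


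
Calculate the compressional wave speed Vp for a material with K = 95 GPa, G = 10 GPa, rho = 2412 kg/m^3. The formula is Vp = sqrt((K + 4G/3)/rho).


First compute the effective modulus:
K + 4G/3 = 95e9 + 4*10e9/3 = 108333333333.33 Pa
Then divide by density:
108333333333.33 / 2412 = 44914317.3024 Pa/(kg/m^3)
Take the square root:
Vp = sqrt(44914317.3024) = 6701.81 m/s

6701.81


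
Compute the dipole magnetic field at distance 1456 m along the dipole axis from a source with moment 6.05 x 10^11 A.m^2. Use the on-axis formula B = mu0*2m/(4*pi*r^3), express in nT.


m = 6.05 x 10^11 = 605000000000 A.m^2
2m = 1210000000000 A.m^2
r^3 = 1456^3 = 3086626816
B = (4pi*10^-7) * 1210000000000 / (4*pi * 3086626816) * 1e9
= 1520530.844337 / 38787696518.08 * 1e9
= 39201.37 nT

39201.37


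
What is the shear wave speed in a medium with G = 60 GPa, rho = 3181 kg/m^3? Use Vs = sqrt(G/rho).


Convert G to Pa: G = 60e9 Pa
Compute G/rho = 60e9 / 3181 = 18861993.0839
Vs = sqrt(18861993.0839) = 4343.04 m/s

4343.04


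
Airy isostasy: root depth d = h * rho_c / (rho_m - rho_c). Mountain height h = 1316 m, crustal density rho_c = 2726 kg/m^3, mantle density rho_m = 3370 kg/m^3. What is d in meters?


rho_m - rho_c = 3370 - 2726 = 644
d = 1316 * 2726 / 644
= 3587416 / 644
= 5570.52 m

5570.52


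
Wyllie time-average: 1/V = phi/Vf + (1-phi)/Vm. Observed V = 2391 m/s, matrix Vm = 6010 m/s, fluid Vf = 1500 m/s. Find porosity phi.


1/V - 1/Vm = 1/2391 - 1/6010 = 0.00025185
1/Vf - 1/Vm = 1/1500 - 1/6010 = 0.00050028
phi = 0.00025185 / 0.00050028 = 0.5034

0.5034


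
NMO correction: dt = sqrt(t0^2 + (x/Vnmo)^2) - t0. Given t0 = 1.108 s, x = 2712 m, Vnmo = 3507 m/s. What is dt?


x/Vnmo = 2712/3507 = 0.773311
(x/Vnmo)^2 = 0.598009
t0^2 = 1.227664
sqrt(1.227664 + 0.598009) = 1.351175
dt = 1.351175 - 1.108 = 0.243175

0.243175


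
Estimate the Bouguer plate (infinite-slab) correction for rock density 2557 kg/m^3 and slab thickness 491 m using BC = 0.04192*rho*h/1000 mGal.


BC = 0.04192 * rho * h / 1000
= 0.04192 * 2557 * 491 / 1000
= 52.63 mGal

52.63


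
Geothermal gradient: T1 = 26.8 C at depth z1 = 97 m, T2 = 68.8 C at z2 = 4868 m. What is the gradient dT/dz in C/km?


dT = 68.8 - 26.8 = 42.0 C
dz = 4868 - 97 = 4771 m
gradient = dT/dz * 1000 = 42.0/4771 * 1000 = 8.8032 C/km

8.8032


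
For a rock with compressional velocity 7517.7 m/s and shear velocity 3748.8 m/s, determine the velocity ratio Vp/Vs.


Vp/Vs = 7517.7 / 3748.8
= 2.0054

2.0054


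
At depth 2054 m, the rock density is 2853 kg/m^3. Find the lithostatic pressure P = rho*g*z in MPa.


P = rho * g * z / 1e6
= 2853 * 9.81 * 2054 / 1e6
= 57487208.22 / 1e6
= 57.4872 MPa

57.4872


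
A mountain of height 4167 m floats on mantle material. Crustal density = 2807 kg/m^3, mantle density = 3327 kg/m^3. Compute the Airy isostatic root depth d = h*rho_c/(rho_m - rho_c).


rho_m - rho_c = 3327 - 2807 = 520
d = 4167 * 2807 / 520
= 11696769 / 520
= 22493.79 m

22493.79


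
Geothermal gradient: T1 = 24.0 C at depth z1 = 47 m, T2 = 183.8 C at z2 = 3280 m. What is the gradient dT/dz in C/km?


dT = 183.8 - 24.0 = 159.8 C
dz = 3280 - 47 = 3233 m
gradient = dT/dz * 1000 = 159.8/3233 * 1000 = 49.4278 C/km

49.4278


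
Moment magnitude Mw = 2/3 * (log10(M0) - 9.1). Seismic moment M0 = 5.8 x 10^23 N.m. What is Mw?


log10(M0) = log10(5.8 x 10^23) = 23.7634
Mw = 2/3 * (23.7634 - 9.1)
= 2/3 * 14.6634
= 9.78

9.78


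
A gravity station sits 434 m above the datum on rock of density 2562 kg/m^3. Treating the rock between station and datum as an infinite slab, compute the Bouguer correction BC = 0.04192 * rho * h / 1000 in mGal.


BC = 0.04192 * rho * h / 1000
= 0.04192 * 2562 * 434 / 1000
= 46.6112 mGal

46.6112


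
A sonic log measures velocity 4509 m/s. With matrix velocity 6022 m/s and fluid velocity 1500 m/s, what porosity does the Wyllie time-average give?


1/V - 1/Vm = 1/4509 - 1/6022 = 5.572e-05
1/Vf - 1/Vm = 1/1500 - 1/6022 = 0.00050061
phi = 5.572e-05 / 0.00050061 = 0.1113

0.1113


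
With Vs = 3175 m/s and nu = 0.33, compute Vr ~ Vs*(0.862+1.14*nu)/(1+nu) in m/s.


Numerator factor = 0.862 + 1.14*0.33 = 1.2382
Denominator = 1 + 0.33 = 1.33
Vr = 3175 * 1.2382 / 1.33 = 2955.85 m/s

2955.85


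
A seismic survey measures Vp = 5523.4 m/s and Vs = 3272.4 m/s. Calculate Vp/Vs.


Vp/Vs = 5523.4 / 3272.4
= 1.6879

1.6879


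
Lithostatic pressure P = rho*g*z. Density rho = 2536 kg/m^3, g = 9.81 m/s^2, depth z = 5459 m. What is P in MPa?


P = rho * g * z / 1e6
= 2536 * 9.81 * 5459 / 1e6
= 135809875.44 / 1e6
= 135.8099 MPa

135.8099


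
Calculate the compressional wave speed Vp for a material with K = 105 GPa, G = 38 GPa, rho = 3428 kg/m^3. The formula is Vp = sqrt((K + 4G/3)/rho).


First compute the effective modulus:
K + 4G/3 = 105e9 + 4*38e9/3 = 155666666666.67 Pa
Then divide by density:
155666666666.67 / 3428 = 45410346.1688 Pa/(kg/m^3)
Take the square root:
Vp = sqrt(45410346.1688) = 6738.72 m/s

6738.72


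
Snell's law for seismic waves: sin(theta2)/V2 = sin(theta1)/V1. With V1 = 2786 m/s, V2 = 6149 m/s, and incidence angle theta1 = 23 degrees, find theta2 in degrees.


sin(theta1) = sin(23 deg) = 0.390731
sin(theta2) = V2/V1 * sin(theta1) = 6149/2786 * 0.390731 = 0.862385
theta2 = arcsin(0.862385) = 59.5855 degrees

59.5855


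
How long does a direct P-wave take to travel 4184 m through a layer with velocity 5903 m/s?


t = x / V
= 4184 / 5903
= 0.7088 s

0.7088


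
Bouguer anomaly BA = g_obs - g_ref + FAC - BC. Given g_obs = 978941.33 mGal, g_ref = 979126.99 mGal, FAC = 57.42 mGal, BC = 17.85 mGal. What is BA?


BA = g_obs - g_ref + FAC - BC
= 978941.33 - 979126.99 + 57.42 - 17.85
= -146.09 mGal

-146.09


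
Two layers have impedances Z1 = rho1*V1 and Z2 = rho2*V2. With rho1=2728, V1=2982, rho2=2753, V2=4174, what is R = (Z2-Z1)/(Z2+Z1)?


Z1 = 2728 * 2982 = 8134896
Z2 = 2753 * 4174 = 11491022
R = (11491022 - 8134896) / (11491022 + 8134896) = 3356126 / 19625918 = 0.171

0.171


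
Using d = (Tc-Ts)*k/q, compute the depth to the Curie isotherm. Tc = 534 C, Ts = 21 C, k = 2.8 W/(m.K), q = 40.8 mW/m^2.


T_Curie - T_surf = 534 - 21 = 513 C
Convert q to W/m^2: 40.8 mW/m^2 = 0.0408 W/m^2
d = 513 * 2.8 / 0.0408 = 35205.88 m

35205.88


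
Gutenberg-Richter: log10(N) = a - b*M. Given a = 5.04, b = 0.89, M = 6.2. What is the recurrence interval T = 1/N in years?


log10(N) = 5.04 - 0.89*6.2 = -0.478
N = 10^-0.478 = 0.33266
T = 1/N = 1/0.33266 = 3.0061 years

3.0061


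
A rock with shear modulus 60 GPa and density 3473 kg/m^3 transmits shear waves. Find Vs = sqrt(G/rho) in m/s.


Convert G to Pa: G = 60e9 Pa
Compute G/rho = 60e9 / 3473 = 17276130.1468
Vs = sqrt(17276130.1468) = 4156.46 m/s

4156.46


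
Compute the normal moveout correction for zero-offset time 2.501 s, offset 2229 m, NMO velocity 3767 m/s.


x/Vnmo = 2229/3767 = 0.591718
(x/Vnmo)^2 = 0.35013
t0^2 = 6.255001
sqrt(6.255001 + 0.35013) = 2.570045
dt = 2.570045 - 2.501 = 0.069045

0.069045


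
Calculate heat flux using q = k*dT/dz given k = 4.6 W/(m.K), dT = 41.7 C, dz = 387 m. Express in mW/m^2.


q = k * dT / dz * 1000
= 4.6 * 41.7 / 387 * 1000
= 0.495659 * 1000
= 495.6589 mW/m^2

495.6589


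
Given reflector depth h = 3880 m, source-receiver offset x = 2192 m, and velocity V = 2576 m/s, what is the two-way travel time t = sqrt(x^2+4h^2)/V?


x^2 + 4h^2 = 2192^2 + 4*3880^2 = 4804864 + 60217600 = 65022464
sqrt(65022464) = 8063.6508
t = 8063.6508 / 2576 = 3.1303 s

3.1303


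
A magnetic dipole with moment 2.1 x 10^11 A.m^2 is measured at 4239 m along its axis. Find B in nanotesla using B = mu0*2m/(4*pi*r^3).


m = 2.1 x 10^11 = 210000000000 A.m^2
2m = 420000000000 A.m^2
r^3 = 4239^3 = 76171103919
B = (4pi*10^-7) * 420000000000 / (4*pi * 76171103919) * 1e9
= 527787.565803 / 957194321951.02 * 1e9
= 551.3902 nT

551.3902


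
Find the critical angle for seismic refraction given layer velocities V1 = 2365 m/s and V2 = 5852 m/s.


V1/V2 = 2365/5852 = 0.404135
theta_c = arcsin(0.404135) = 23.837 degrees

23.837


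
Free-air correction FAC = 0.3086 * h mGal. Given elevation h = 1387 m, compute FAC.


FAC = 0.3086 * h
= 0.3086 * 1387
= 428.0282 mGal

428.0282


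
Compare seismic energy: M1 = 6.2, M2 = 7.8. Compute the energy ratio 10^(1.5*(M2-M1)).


M2 - M1 = 7.8 - 6.2 = 1.6
1.5 * 1.6 = 2.4
ratio = 10^2.4 = 251.19

251.19


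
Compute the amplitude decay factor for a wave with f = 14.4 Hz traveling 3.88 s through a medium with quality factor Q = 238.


pi*f*t/Q = pi*14.4*3.88/238 = 0.737509
A/A0 = exp(-0.737509) = 0.478304

0.478304


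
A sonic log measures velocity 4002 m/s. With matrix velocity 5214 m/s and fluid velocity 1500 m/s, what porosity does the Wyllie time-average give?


1/V - 1/Vm = 1/4002 - 1/5214 = 5.808e-05
1/Vf - 1/Vm = 1/1500 - 1/5214 = 0.00047488
phi = 5.808e-05 / 0.00047488 = 0.1223

0.1223


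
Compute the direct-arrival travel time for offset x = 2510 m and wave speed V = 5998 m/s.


t = x / V
= 2510 / 5998
= 0.4185 s

0.4185


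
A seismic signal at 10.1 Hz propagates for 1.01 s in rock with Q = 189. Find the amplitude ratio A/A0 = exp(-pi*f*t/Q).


pi*f*t/Q = pi*10.1*1.01/189 = 0.169563
A/A0 = exp(-0.169563) = 0.844034

0.844034


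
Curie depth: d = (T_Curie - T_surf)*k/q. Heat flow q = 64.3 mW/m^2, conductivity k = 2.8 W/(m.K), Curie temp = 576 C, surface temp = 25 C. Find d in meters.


T_Curie - T_surf = 576 - 25 = 551 C
Convert q to W/m^2: 64.3 mW/m^2 = 0.0643 W/m^2
d = 551 * 2.8 / 0.0643 = 23993.78 m

23993.78


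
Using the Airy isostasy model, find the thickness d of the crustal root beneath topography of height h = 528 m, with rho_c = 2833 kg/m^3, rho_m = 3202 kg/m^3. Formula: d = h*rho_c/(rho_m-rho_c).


rho_m - rho_c = 3202 - 2833 = 369
d = 528 * 2833 / 369
= 1495824 / 369
= 4053.72 m

4053.72


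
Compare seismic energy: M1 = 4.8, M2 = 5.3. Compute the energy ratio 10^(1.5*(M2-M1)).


M2 - M1 = 5.3 - 4.8 = 0.5
1.5 * 0.5 = 0.75
ratio = 10^0.75 = 5.62

5.62


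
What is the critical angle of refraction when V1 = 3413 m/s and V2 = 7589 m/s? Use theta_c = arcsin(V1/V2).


V1/V2 = 3413/7589 = 0.44973
theta_c = arcsin(0.44973) = 26.7264 degrees

26.7264


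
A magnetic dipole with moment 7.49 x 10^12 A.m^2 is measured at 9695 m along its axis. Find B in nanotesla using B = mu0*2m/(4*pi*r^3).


m = 7.49 x 10^12 = 7490000000000 A.m^2
2m = 14980000000000 A.m^2
r^3 = 9695^3 = 911262377375
B = (4pi*10^-7) * 14980000000000 / (4*pi * 911262377375) * 1e9
= 18824423.18031 / 11451260761016.28 * 1e9
= 1643.8734 nT

1643.8734


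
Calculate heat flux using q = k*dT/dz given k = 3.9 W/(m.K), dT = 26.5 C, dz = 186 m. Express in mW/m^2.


q = k * dT / dz * 1000
= 3.9 * 26.5 / 186 * 1000
= 0.555645 * 1000
= 555.6452 mW/m^2

555.6452


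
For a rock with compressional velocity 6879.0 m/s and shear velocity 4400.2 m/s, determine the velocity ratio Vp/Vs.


Vp/Vs = 6879.0 / 4400.2
= 1.5633

1.5633


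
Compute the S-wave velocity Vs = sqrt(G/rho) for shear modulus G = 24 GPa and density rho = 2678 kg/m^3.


Convert G to Pa: G = 24e9 Pa
Compute G/rho = 24e9 / 2678 = 8961911.8745
Vs = sqrt(8961911.8745) = 2993.65 m/s

2993.65


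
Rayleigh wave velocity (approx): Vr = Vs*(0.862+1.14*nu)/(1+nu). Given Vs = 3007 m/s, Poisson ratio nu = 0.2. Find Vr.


Numerator factor = 0.862 + 1.14*0.2 = 1.09
Denominator = 1 + 0.2 = 1.2
Vr = 3007 * 1.09 / 1.2 = 2731.36 m/s

2731.36


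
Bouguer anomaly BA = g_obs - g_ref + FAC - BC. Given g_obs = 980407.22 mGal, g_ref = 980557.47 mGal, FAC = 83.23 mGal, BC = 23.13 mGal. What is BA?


BA = g_obs - g_ref + FAC - BC
= 980407.22 - 980557.47 + 83.23 - 23.13
= -90.15 mGal

-90.15


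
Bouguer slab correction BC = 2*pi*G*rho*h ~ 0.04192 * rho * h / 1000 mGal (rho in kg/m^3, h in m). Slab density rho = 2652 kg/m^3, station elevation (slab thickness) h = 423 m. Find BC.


BC = 0.04192 * rho * h / 1000
= 0.04192 * 2652 * 423 / 1000
= 47.0257 mGal

47.0257


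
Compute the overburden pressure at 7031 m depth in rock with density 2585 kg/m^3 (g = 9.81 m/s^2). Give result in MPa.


P = rho * g * z / 1e6
= 2585 * 9.81 * 7031 / 1e6
= 178298074.35 / 1e6
= 178.2981 MPa

178.2981


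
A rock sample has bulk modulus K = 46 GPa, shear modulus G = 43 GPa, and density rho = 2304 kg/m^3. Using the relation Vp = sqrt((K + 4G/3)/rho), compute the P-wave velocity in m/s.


First compute the effective modulus:
K + 4G/3 = 46e9 + 4*43e9/3 = 103333333333.33 Pa
Then divide by density:
103333333333.33 / 2304 = 44849537.037 Pa/(kg/m^3)
Take the square root:
Vp = sqrt(44849537.037) = 6696.98 m/s

6696.98


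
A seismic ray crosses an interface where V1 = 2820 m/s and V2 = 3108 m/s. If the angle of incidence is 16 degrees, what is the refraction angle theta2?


sin(theta1) = sin(16 deg) = 0.275637
sin(theta2) = V2/V1 * sin(theta1) = 3108/2820 * 0.275637 = 0.303788
theta2 = arcsin(0.303788) = 17.6852 degrees

17.6852


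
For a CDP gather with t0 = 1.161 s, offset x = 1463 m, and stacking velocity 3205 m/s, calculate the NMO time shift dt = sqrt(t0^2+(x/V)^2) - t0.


x/Vnmo = 1463/3205 = 0.456474
(x/Vnmo)^2 = 0.208369
t0^2 = 1.347921
sqrt(1.347921 + 0.208369) = 1.247513
dt = 1.247513 - 1.161 = 0.086513

0.086513


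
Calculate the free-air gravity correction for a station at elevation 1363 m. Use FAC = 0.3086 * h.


FAC = 0.3086 * h
= 0.3086 * 1363
= 420.6218 mGal

420.6218


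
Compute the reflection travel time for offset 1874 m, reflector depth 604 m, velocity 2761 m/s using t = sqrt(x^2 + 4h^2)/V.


x^2 + 4h^2 = 1874^2 + 4*604^2 = 3511876 + 1459264 = 4971140
sqrt(4971140) = 2229.6053
t = 2229.6053 / 2761 = 0.8075 s

0.8075


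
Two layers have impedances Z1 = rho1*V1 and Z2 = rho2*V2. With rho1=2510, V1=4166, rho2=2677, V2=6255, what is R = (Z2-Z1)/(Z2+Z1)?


Z1 = 2510 * 4166 = 10456660
Z2 = 2677 * 6255 = 16744635
R = (16744635 - 10456660) / (16744635 + 10456660) = 6287975 / 27201295 = 0.2312

0.2312


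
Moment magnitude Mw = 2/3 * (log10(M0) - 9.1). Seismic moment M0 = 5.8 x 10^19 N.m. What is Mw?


log10(M0) = log10(5.8 x 10^19) = 19.7634
Mw = 2/3 * (19.7634 - 9.1)
= 2/3 * 10.6634
= 7.11

7.11


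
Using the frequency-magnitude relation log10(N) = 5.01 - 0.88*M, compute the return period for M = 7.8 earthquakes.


log10(N) = 5.01 - 0.88*7.8 = -1.854
N = 10^-1.854 = 0.013996
T = 1/N = 1/0.013996 = 71.4496 years

71.4496


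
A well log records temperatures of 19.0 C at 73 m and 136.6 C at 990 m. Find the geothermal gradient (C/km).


dT = 136.6 - 19.0 = 117.6 C
dz = 990 - 73 = 917 m
gradient = dT/dz * 1000 = 117.6/917 * 1000 = 128.2443 C/km

128.2443


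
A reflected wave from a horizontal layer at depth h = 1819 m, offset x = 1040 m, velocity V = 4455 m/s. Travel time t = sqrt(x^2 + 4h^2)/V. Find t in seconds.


x^2 + 4h^2 = 1040^2 + 4*1819^2 = 1081600 + 13235044 = 14316644
sqrt(14316644) = 3783.7341
t = 3783.7341 / 4455 = 0.8493 s

0.8493


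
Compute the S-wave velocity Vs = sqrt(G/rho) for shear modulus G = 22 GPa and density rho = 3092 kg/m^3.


Convert G to Pa: G = 22e9 Pa
Compute G/rho = 22e9 / 3092 = 7115135.8344
Vs = sqrt(7115135.8344) = 2667.42 m/s

2667.42


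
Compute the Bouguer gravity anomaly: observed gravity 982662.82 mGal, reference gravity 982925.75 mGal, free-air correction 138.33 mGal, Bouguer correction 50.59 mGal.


BA = g_obs - g_ref + FAC - BC
= 982662.82 - 982925.75 + 138.33 - 50.59
= -175.19 mGal

-175.19


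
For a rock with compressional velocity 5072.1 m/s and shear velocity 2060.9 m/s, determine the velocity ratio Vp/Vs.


Vp/Vs = 5072.1 / 2060.9
= 2.4611

2.4611


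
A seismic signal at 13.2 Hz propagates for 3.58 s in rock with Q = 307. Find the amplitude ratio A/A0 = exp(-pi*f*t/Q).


pi*f*t/Q = pi*13.2*3.58/307 = 0.48358
A/A0 = exp(-0.48358) = 0.616572

0.616572


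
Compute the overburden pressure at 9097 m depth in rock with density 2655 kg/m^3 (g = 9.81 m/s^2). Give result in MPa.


P = rho * g * z / 1e6
= 2655 * 9.81 * 9097 / 1e6
= 236936368.35 / 1e6
= 236.9364 MPa

236.9364


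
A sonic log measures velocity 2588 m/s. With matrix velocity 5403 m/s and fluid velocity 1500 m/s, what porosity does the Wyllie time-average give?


1/V - 1/Vm = 1/2588 - 1/5403 = 0.00020132
1/Vf - 1/Vm = 1/1500 - 1/5403 = 0.00048158
phi = 0.00020132 / 0.00048158 = 0.418

0.418


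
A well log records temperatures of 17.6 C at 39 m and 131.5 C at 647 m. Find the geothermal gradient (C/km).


dT = 131.5 - 17.6 = 113.9 C
dz = 647 - 39 = 608 m
gradient = dT/dz * 1000 = 113.9/608 * 1000 = 187.3355 C/km

187.3355


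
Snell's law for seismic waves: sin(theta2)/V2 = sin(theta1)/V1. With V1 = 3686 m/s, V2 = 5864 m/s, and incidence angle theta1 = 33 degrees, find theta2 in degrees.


sin(theta1) = sin(33 deg) = 0.544639
sin(theta2) = V2/V1 * sin(theta1) = 5864/3686 * 0.544639 = 0.866458
theta2 = arcsin(0.866458) = 60.0496 degrees

60.0496


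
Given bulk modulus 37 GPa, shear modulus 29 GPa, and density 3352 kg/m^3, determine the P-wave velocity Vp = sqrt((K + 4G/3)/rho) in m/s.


First compute the effective modulus:
K + 4G/3 = 37e9 + 4*29e9/3 = 75666666666.67 Pa
Then divide by density:
75666666666.67 / 3352 = 22573587.9077 Pa/(kg/m^3)
Take the square root:
Vp = sqrt(22573587.9077) = 4751.17 m/s

4751.17


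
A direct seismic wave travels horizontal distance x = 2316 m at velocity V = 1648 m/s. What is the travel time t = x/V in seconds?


t = x / V
= 2316 / 1648
= 1.4053 s

1.4053


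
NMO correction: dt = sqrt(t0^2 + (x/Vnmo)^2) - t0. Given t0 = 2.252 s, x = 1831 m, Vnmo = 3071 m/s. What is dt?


x/Vnmo = 1831/3071 = 0.596223
(x/Vnmo)^2 = 0.355482
t0^2 = 5.071504
sqrt(5.071504 + 0.355482) = 2.329589
dt = 2.329589 - 2.252 = 0.077589

0.077589


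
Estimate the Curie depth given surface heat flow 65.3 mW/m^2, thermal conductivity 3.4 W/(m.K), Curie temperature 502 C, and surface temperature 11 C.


T_Curie - T_surf = 502 - 11 = 491 C
Convert q to W/m^2: 65.3 mW/m^2 = 0.0653 W/m^2
d = 491 * 3.4 / 0.0653 = 25565.08 m

25565.08


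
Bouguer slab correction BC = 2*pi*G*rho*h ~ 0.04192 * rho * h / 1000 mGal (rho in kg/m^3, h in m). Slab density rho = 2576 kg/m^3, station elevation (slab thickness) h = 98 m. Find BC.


BC = 0.04192 * rho * h / 1000
= 0.04192 * 2576 * 98 / 1000
= 10.5826 mGal

10.5826


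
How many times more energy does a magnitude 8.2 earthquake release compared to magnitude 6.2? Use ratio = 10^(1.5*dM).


M2 - M1 = 8.2 - 6.2 = 2.0
1.5 * 2.0 = 3.0
ratio = 10^3.0 = 1000.0

1000.0


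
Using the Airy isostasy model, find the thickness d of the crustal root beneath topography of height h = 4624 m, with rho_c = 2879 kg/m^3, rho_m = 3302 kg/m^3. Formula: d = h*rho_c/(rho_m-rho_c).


rho_m - rho_c = 3302 - 2879 = 423
d = 4624 * 2879 / 423
= 13312496 / 423
= 31471.62 m

31471.62


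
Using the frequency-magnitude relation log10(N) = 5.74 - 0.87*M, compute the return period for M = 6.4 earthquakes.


log10(N) = 5.74 - 0.87*6.4 = 0.172
N = 10^0.172 = 1.485936
T = 1/N = 1/1.485936 = 0.673 years

0.673


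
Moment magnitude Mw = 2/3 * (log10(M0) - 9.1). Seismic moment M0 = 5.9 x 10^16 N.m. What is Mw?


log10(M0) = log10(5.9 x 10^16) = 16.7709
Mw = 2/3 * (16.7709 - 9.1)
= 2/3 * 7.6709
= 5.11

5.11


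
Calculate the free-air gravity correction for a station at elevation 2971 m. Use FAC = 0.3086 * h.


FAC = 0.3086 * h
= 0.3086 * 2971
= 916.8506 mGal

916.8506


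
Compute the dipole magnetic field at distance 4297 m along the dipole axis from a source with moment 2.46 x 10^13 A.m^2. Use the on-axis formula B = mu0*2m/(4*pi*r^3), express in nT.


m = 2.46 x 10^13 = 24600000000000 A.m^2
2m = 49200000000000 A.m^2
r^3 = 4297^3 = 79340706073
B = (4pi*10^-7) * 49200000000000 / (4*pi * 79340706073) * 1e9
= 61826543.422647 / 997024717318.26 * 1e9
= 62011.0438 nT

62011.0438


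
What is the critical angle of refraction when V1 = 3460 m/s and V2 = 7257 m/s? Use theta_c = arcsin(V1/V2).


V1/V2 = 3460/7257 = 0.476781
theta_c = arcsin(0.476781) = 28.4754 degrees

28.4754


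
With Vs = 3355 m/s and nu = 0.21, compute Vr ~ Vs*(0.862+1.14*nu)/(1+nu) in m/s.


Numerator factor = 0.862 + 1.14*0.21 = 1.1014
Denominator = 1 + 0.21 = 1.21
Vr = 3355 * 1.1014 / 1.21 = 3053.88 m/s

3053.88


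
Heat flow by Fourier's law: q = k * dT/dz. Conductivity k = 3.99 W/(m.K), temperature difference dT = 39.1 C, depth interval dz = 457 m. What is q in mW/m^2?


q = k * dT / dz * 1000
= 3.99 * 39.1 / 457 * 1000
= 0.341376 * 1000
= 341.3764 mW/m^2

341.3764


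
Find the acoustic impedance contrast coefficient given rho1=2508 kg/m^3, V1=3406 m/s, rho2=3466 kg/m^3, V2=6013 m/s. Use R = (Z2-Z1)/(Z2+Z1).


Z1 = 2508 * 3406 = 8542248
Z2 = 3466 * 6013 = 20841058
R = (20841058 - 8542248) / (20841058 + 8542248) = 12298810 / 29383306 = 0.4186

0.4186


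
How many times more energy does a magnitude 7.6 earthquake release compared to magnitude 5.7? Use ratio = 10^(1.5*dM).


M2 - M1 = 7.6 - 5.7 = 1.9
1.5 * 1.9 = 2.85
ratio = 10^2.85 = 707.95

707.95


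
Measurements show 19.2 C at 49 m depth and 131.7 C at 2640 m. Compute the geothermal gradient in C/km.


dT = 131.7 - 19.2 = 112.5 C
dz = 2640 - 49 = 2591 m
gradient = dT/dz * 1000 = 112.5/2591 * 1000 = 43.4195 C/km

43.4195


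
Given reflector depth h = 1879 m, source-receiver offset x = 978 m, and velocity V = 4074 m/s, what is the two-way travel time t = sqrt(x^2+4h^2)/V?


x^2 + 4h^2 = 978^2 + 4*1879^2 = 956484 + 14122564 = 15079048
sqrt(15079048) = 3883.175
t = 3883.175 / 4074 = 0.9532 s

0.9532


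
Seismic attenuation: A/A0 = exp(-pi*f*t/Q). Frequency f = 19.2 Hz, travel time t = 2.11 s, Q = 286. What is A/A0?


pi*f*t/Q = pi*19.2*2.11/286 = 0.445008
A/A0 = exp(-0.445008) = 0.640819

0.640819


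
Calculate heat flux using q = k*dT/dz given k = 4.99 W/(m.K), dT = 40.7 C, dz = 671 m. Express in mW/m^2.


q = k * dT / dz * 1000
= 4.99 * 40.7 / 671 * 1000
= 0.302672 * 1000
= 302.6721 mW/m^2

302.6721


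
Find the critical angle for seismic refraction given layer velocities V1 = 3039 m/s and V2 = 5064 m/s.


V1/V2 = 3039/5064 = 0.600118
theta_c = arcsin(0.600118) = 36.8784 degrees

36.8784


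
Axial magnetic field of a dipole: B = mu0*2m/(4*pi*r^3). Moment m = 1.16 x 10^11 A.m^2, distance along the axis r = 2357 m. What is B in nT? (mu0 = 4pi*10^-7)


m = 1.16 x 10^11 = 116000000000 A.m^2
2m = 232000000000 A.m^2
r^3 = 2357^3 = 13094193293
B = (4pi*10^-7) * 232000000000 / (4*pi * 13094193293) * 1e9
= 291539.798253 / 164546485815.89 * 1e9
= 1771.7777 nT

1771.7777


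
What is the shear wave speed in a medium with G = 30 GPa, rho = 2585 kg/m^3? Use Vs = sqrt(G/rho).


Convert G to Pa: G = 30e9 Pa
Compute G/rho = 30e9 / 2585 = 11605415.8607
Vs = sqrt(11605415.8607) = 3406.67 m/s

3406.67


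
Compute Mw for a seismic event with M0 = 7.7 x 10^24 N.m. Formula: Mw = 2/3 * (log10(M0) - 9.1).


log10(M0) = log10(7.7 x 10^24) = 24.8865
Mw = 2/3 * (24.8865 - 9.1)
= 2/3 * 15.7865
= 10.52

10.52


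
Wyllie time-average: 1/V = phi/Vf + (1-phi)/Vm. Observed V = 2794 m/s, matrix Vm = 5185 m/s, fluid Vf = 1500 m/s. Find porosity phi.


1/V - 1/Vm = 1/2794 - 1/5185 = 0.00016505
1/Vf - 1/Vm = 1/1500 - 1/5185 = 0.0004738
phi = 0.00016505 / 0.0004738 = 0.3483

0.3483


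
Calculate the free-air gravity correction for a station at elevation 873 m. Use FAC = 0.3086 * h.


FAC = 0.3086 * h
= 0.3086 * 873
= 269.4078 mGal

269.4078


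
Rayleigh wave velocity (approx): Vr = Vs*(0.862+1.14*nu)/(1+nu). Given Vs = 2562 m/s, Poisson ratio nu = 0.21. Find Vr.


Numerator factor = 0.862 + 1.14*0.21 = 1.1014
Denominator = 1 + 0.21 = 1.21
Vr = 2562 * 1.1014 / 1.21 = 2332.06 m/s

2332.06


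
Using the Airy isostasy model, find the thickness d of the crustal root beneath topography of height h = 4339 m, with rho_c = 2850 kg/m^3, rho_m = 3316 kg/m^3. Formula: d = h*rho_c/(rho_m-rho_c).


rho_m - rho_c = 3316 - 2850 = 466
d = 4339 * 2850 / 466
= 12366150 / 466
= 26536.8 m

26536.8


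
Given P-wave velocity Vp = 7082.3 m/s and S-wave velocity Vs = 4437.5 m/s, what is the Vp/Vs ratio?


Vp/Vs = 7082.3 / 4437.5
= 1.596

1.596


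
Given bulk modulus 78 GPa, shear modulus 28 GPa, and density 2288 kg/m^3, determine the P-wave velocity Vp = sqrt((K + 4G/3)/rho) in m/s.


First compute the effective modulus:
K + 4G/3 = 78e9 + 4*28e9/3 = 115333333333.33 Pa
Then divide by density:
115333333333.33 / 2288 = 50407925.4079 Pa/(kg/m^3)
Take the square root:
Vp = sqrt(50407925.4079) = 7099.85 m/s

7099.85


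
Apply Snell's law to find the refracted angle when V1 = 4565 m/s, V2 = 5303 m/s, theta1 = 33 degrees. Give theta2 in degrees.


sin(theta1) = sin(33 deg) = 0.544639
sin(theta2) = V2/V1 * sin(theta1) = 5303/4565 * 0.544639 = 0.632688
theta2 = arcsin(0.632688) = 39.2487 degrees

39.2487


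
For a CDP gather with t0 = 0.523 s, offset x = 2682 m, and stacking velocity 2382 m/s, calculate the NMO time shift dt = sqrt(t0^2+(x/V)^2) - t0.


x/Vnmo = 2682/2382 = 1.125945
(x/Vnmo)^2 = 1.267751
t0^2 = 0.273529
sqrt(0.273529 + 1.267751) = 1.241483
dt = 1.241483 - 0.523 = 0.718483

0.718483


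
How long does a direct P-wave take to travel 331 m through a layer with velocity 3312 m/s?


t = x / V
= 331 / 3312
= 0.0999 s

0.0999


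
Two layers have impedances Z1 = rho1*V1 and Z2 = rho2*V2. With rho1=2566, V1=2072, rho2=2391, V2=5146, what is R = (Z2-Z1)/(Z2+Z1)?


Z1 = 2566 * 2072 = 5316752
Z2 = 2391 * 5146 = 12304086
R = (12304086 - 5316752) / (12304086 + 5316752) = 6987334 / 17620838 = 0.3965

0.3965


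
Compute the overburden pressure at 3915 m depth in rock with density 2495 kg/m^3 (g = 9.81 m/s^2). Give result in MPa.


P = rho * g * z / 1e6
= 2495 * 9.81 * 3915 / 1e6
= 95823344.25 / 1e6
= 95.8233 MPa

95.8233


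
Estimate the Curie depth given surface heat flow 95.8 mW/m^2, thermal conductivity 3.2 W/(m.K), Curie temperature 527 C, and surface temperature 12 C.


T_Curie - T_surf = 527 - 12 = 515 C
Convert q to W/m^2: 95.8 mW/m^2 = 0.0958 W/m^2
d = 515 * 3.2 / 0.0958 = 17202.51 m

17202.51


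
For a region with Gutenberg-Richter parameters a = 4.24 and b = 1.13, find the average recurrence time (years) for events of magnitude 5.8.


log10(N) = 4.24 - 1.13*5.8 = -2.314
N = 10^-2.314 = 0.004853
T = 1/N = 1/0.004853 = 206.063 years

206.063


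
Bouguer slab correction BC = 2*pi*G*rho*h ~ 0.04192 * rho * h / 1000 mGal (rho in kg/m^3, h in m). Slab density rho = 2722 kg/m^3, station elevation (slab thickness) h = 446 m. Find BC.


BC = 0.04192 * rho * h / 1000
= 0.04192 * 2722 * 446 / 1000
= 50.8914 mGal

50.8914


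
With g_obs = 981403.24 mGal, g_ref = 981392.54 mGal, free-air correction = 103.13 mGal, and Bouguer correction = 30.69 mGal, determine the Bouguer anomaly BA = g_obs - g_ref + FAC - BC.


BA = g_obs - g_ref + FAC - BC
= 981403.24 - 981392.54 + 103.13 - 30.69
= 83.14 mGal

83.14


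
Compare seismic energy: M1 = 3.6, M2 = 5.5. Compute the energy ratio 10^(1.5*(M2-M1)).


M2 - M1 = 5.5 - 3.6 = 1.9
1.5 * 1.9 = 2.85
ratio = 10^2.85 = 707.95

707.95


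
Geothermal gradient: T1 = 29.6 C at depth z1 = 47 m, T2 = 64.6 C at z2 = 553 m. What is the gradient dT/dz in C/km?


dT = 64.6 - 29.6 = 35.0 C
dz = 553 - 47 = 506 m
gradient = dT/dz * 1000 = 35.0/506 * 1000 = 69.17 C/km

69.17


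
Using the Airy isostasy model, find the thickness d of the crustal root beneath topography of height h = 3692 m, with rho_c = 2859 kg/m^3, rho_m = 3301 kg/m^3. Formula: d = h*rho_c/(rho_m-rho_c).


rho_m - rho_c = 3301 - 2859 = 442
d = 3692 * 2859 / 442
= 10555428 / 442
= 23881.06 m

23881.06


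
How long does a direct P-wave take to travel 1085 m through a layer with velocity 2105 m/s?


t = x / V
= 1085 / 2105
= 0.5154 s

0.5154


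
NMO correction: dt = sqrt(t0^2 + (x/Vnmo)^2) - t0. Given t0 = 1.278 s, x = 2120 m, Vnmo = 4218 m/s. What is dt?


x/Vnmo = 2120/4218 = 0.502608
(x/Vnmo)^2 = 0.252615
t0^2 = 1.633284
sqrt(1.633284 + 0.252615) = 1.37328
dt = 1.37328 - 1.278 = 0.09528

0.09528


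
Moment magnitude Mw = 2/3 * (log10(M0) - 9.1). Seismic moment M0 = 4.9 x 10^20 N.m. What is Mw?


log10(M0) = log10(4.9 x 10^20) = 20.6902
Mw = 2/3 * (20.6902 - 9.1)
= 2/3 * 11.5902
= 7.73

7.73


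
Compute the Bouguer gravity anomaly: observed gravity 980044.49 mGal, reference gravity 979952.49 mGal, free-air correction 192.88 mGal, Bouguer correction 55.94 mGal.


BA = g_obs - g_ref + FAC - BC
= 980044.49 - 979952.49 + 192.88 - 55.94
= 228.94 mGal

228.94


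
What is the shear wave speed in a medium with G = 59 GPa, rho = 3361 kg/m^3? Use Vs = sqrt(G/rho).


Convert G to Pa: G = 59e9 Pa
Compute G/rho = 59e9 / 3361 = 17554299.3157
Vs = sqrt(17554299.3157) = 4189.79 m/s

4189.79


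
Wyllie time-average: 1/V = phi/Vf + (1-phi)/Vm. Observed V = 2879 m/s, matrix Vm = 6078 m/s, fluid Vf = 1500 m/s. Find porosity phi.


1/V - 1/Vm = 1/2879 - 1/6078 = 0.00018282
1/Vf - 1/Vm = 1/1500 - 1/6078 = 0.00050214
phi = 0.00018282 / 0.00050214 = 0.3641

0.3641


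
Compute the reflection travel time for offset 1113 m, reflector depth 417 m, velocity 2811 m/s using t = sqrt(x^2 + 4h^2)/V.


x^2 + 4h^2 = 1113^2 + 4*417^2 = 1238769 + 695556 = 1934325
sqrt(1934325) = 1390.8001
t = 1390.8001 / 2811 = 0.4948 s

0.4948


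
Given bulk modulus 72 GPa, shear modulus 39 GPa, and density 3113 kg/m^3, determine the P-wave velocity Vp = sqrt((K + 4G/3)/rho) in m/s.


First compute the effective modulus:
K + 4G/3 = 72e9 + 4*39e9/3 = 124000000000.0 Pa
Then divide by density:
124000000000.0 / 3113 = 39832958.5609 Pa/(kg/m^3)
Take the square root:
Vp = sqrt(39832958.5609) = 6311.34 m/s

6311.34


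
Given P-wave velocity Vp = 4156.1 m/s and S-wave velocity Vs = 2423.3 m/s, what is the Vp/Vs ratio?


Vp/Vs = 4156.1 / 2423.3
= 1.7151

1.7151


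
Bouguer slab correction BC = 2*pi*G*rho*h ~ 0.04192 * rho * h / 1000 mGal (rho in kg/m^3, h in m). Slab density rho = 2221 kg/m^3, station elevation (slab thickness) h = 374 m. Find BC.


BC = 0.04192 * rho * h / 1000
= 0.04192 * 2221 * 374 / 1000
= 34.821 mGal

34.821


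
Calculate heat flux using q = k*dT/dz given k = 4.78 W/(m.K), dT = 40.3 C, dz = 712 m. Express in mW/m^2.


q = k * dT / dz * 1000
= 4.78 * 40.3 / 712 * 1000
= 0.270553 * 1000
= 270.5534 mW/m^2

270.5534


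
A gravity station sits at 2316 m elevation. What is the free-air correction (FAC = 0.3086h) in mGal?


FAC = 0.3086 * h
= 0.3086 * 2316
= 714.7176 mGal

714.7176


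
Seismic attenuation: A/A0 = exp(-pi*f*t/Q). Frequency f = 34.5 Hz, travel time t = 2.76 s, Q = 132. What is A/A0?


pi*f*t/Q = pi*34.5*2.76/132 = 2.266231
A/A0 = exp(-2.266231) = 0.103702

0.103702


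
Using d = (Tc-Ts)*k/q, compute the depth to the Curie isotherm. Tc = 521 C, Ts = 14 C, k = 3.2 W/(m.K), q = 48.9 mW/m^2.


T_Curie - T_surf = 521 - 14 = 507 C
Convert q to W/m^2: 48.9 mW/m^2 = 0.0489 W/m^2
d = 507 * 3.2 / 0.0489 = 33177.91 m

33177.91


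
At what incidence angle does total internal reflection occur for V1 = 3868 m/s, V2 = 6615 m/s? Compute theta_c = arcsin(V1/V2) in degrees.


V1/V2 = 3868/6615 = 0.584732
theta_c = arcsin(0.584732) = 35.784 degrees

35.784


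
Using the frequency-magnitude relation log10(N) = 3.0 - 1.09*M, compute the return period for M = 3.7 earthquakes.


log10(N) = 3.0 - 1.09*3.7 = -1.033
N = 10^-1.033 = 0.092683
T = 1/N = 1/0.092683 = 10.7895 years

10.7895


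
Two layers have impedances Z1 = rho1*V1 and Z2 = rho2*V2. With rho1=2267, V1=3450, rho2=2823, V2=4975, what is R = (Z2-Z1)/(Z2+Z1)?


Z1 = 2267 * 3450 = 7821150
Z2 = 2823 * 4975 = 14044425
R = (14044425 - 7821150) / (14044425 + 7821150) = 6223275 / 21865575 = 0.2846

0.2846


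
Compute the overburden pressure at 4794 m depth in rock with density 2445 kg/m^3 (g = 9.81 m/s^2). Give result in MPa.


P = rho * g * z / 1e6
= 2445 * 9.81 * 4794 / 1e6
= 114986247.3 / 1e6
= 114.9862 MPa

114.9862


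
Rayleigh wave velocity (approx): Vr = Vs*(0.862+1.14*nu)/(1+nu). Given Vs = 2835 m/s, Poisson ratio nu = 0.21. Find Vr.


Numerator factor = 0.862 + 1.14*0.21 = 1.1014
Denominator = 1 + 0.21 = 1.21
Vr = 2835 * 1.1014 / 1.21 = 2580.55 m/s

2580.55


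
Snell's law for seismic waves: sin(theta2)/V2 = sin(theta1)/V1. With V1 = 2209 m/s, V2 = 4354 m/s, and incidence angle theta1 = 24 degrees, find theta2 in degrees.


sin(theta1) = sin(24 deg) = 0.406737
sin(theta2) = V2/V1 * sin(theta1) = 4354/2209 * 0.406737 = 0.801689
theta2 = arcsin(0.801689) = 53.2917 degrees

53.2917


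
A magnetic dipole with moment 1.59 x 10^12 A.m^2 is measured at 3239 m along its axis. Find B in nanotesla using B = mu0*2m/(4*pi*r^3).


m = 1.59 x 10^12 = 1590000000000 A.m^2
2m = 3180000000000 A.m^2
r^3 = 3239^3 = 33980740919
B = (4pi*10^-7) * 3180000000000 / (4*pi * 33980740919) * 1e9
= 3996105.855366 / 427014584138.67 * 1e9
= 9358.2421 nT

9358.2421


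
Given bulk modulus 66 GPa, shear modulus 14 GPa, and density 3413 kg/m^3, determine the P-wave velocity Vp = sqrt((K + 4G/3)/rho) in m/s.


First compute the effective modulus:
K + 4G/3 = 66e9 + 4*14e9/3 = 84666666666.67 Pa
Then divide by density:
84666666666.67 / 3413 = 24807110.0693 Pa/(kg/m^3)
Take the square root:
Vp = sqrt(24807110.0693) = 4980.67 m/s

4980.67


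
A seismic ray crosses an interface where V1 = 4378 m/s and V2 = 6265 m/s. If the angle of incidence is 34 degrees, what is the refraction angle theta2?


sin(theta1) = sin(34 deg) = 0.559193
sin(theta2) = V2/V1 * sin(theta1) = 6265/4378 * 0.559193 = 0.800216
theta2 = arcsin(0.800216) = 53.1507 degrees

53.1507


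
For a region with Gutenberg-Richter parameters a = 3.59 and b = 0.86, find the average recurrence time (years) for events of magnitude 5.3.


log10(N) = 3.59 - 0.86*5.3 = -0.968
N = 10^-0.968 = 0.107647
T = 1/N = 1/0.107647 = 9.2897 years

9.2897


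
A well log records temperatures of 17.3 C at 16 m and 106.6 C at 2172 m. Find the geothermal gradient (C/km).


dT = 106.6 - 17.3 = 89.3 C
dz = 2172 - 16 = 2156 m
gradient = dT/dz * 1000 = 89.3/2156 * 1000 = 41.4193 C/km

41.4193


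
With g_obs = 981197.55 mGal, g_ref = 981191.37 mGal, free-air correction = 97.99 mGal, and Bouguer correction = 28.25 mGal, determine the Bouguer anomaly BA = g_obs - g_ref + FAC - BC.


BA = g_obs - g_ref + FAC - BC
= 981197.55 - 981191.37 + 97.99 - 28.25
= 75.92 mGal

75.92


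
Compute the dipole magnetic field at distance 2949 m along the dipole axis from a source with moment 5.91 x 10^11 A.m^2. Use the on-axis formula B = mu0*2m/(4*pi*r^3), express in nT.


m = 5.91 x 10^11 = 591000000000 A.m^2
2m = 1182000000000 A.m^2
r^3 = 2949^3 = 25646276349
B = (4pi*10^-7) * 1182000000000 / (4*pi * 25646276349) * 1e9
= 1485345.006617 / 322280613479.81 * 1e9
= 4608.8562 nT

4608.8562


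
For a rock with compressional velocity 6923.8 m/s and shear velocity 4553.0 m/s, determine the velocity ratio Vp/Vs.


Vp/Vs = 6923.8 / 4553.0
= 1.5207

1.5207


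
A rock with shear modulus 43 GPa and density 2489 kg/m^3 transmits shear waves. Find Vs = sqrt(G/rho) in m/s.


Convert G to Pa: G = 43e9 Pa
Compute G/rho = 43e9 / 2489 = 17276014.4636
Vs = sqrt(17276014.4636) = 4156.44 m/s

4156.44


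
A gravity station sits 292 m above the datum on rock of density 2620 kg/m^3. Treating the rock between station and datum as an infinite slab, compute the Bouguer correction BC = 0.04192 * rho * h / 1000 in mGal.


BC = 0.04192 * rho * h / 1000
= 0.04192 * 2620 * 292 / 1000
= 32.0705 mGal

32.0705


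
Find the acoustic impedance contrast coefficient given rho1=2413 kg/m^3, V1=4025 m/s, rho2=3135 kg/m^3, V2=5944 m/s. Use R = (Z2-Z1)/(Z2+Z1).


Z1 = 2413 * 4025 = 9712325
Z2 = 3135 * 5944 = 18634440
R = (18634440 - 9712325) / (18634440 + 9712325) = 8922115 / 28346765 = 0.3147

0.3147


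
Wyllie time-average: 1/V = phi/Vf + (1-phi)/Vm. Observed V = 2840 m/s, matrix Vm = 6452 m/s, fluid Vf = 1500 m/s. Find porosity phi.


1/V - 1/Vm = 1/2840 - 1/6452 = 0.00019712
1/Vf - 1/Vm = 1/1500 - 1/6452 = 0.00051168
phi = 0.00019712 / 0.00051168 = 0.3852

0.3852


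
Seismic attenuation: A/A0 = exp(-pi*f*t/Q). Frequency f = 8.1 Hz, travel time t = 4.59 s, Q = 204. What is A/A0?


pi*f*t/Q = pi*8.1*4.59/204 = 0.572555
A/A0 = exp(-0.572555) = 0.564082

0.564082


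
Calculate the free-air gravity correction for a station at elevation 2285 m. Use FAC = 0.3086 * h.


FAC = 0.3086 * h
= 0.3086 * 2285
= 705.151 mGal

705.151


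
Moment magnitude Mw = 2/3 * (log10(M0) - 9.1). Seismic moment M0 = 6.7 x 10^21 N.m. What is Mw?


log10(M0) = log10(6.7 x 10^21) = 21.8261
Mw = 2/3 * (21.8261 - 9.1)
= 2/3 * 12.7261
= 8.48

8.48


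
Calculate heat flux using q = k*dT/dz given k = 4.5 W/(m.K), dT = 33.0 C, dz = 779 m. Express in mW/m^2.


q = k * dT / dz * 1000
= 4.5 * 33.0 / 779 * 1000
= 0.190629 * 1000
= 190.629 mW/m^2

190.629


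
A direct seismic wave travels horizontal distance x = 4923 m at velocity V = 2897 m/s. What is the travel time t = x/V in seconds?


t = x / V
= 4923 / 2897
= 1.6993 s

1.6993


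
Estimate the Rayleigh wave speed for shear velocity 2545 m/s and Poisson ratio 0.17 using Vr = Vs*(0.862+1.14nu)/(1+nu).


Numerator factor = 0.862 + 1.14*0.17 = 1.0558
Denominator = 1 + 0.17 = 1.17
Vr = 2545 * 1.0558 / 1.17 = 2296.59 m/s

2296.59


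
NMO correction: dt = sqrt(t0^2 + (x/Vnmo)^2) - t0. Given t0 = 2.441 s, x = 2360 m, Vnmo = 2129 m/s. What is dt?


x/Vnmo = 2360/2129 = 1.108502
(x/Vnmo)^2 = 1.228776
t0^2 = 5.958481
sqrt(5.958481 + 1.228776) = 2.680906
dt = 2.680906 - 2.441 = 0.239906

0.239906


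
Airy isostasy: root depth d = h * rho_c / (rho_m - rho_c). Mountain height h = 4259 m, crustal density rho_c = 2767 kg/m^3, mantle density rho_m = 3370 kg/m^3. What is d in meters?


rho_m - rho_c = 3370 - 2767 = 603
d = 4259 * 2767 / 603
= 11784653 / 603
= 19543.37 m

19543.37


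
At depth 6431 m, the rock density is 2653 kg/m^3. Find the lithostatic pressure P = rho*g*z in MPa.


P = rho * g * z / 1e6
= 2653 * 9.81 * 6431 / 1e6
= 167372755.83 / 1e6
= 167.3728 MPa

167.3728


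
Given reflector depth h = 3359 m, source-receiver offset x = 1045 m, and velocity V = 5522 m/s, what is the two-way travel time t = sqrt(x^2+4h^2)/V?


x^2 + 4h^2 = 1045^2 + 4*3359^2 = 1092025 + 45131524 = 46223549
sqrt(46223549) = 6798.7903
t = 6798.7903 / 5522 = 1.2312 s

1.2312


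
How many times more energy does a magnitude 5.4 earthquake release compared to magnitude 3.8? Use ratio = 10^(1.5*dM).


M2 - M1 = 5.4 - 3.8 = 1.6
1.5 * 1.6 = 2.4
ratio = 10^2.4 = 251.19

251.19


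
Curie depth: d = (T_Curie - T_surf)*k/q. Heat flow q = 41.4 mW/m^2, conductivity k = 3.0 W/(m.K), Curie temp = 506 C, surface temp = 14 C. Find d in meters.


T_Curie - T_surf = 506 - 14 = 492 C
Convert q to W/m^2: 41.4 mW/m^2 = 0.0414 W/m^2
d = 492 * 3.0 / 0.0414 = 35652.17 m

35652.17
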